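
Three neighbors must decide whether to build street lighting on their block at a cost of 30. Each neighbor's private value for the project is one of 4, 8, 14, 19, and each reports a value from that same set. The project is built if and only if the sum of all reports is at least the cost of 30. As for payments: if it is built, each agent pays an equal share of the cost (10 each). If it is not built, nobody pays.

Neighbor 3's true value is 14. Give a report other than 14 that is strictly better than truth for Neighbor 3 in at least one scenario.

19

Suppose Neighbor 1 reports 4 and Neighbor 2 reports 8.
Report 14: project not built, utility 0.
Report 19: project built, pays 10, utility 14 - 10 = 4.
So reporting 19 beats truth here (4 > 0).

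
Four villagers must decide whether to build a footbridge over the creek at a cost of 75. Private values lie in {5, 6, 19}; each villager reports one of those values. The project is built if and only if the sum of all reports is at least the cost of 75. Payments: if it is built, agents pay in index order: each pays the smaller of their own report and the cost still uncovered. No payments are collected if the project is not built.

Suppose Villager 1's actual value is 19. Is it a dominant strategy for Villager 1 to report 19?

Check each profile of the others' reports and compare truth against every alternative report.
Others report (5, 5, 5): truth gives 0, best alternative gives 0.
Others report (5, 5, 6): truth gives 0, best alternative gives 0.
Others report (5, 5, 19): truth gives 0, best alternative gives 0.
Others report (5, 6, 5): truth gives 0, best alternative gives 0.
Others report (5, 6, 6): truth gives 0, best alternative gives 0.
Others report (5, 6, 19): truth gives 0, best alternative gives 0.
(Remaining 21 profiles checked similarly; truth is weakly best in each.)
In every case the truthful report is at least as good as any alternative, so it is a dominant strategy.

Yes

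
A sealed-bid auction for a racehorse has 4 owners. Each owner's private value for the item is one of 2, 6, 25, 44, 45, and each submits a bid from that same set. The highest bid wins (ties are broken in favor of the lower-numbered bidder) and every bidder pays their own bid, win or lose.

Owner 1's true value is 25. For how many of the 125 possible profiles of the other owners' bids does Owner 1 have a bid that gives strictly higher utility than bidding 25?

106

Others bid (2, 2, 2): truth gives 0; bid 2 gives 23 > 0. Violating.
Others bid (2, 2, 6): truth gives 0; bid 6 gives 19 > 0. Violating.
Others bid (2, 2, 44): truth gives -25; bid 2 gives -2 > -25. Violating.
Others bid (2, 2, 45): truth gives -25; bid 2 gives -2 > -25. Violating.
Others bid (2, 2, 25): truth gives 0; no alternative beats it.
Others bid (2, 6, 25): truth gives 0; no alternative beats it.
(Checking all 125 profiles: 106 have a profitable deviation, 19 do not.)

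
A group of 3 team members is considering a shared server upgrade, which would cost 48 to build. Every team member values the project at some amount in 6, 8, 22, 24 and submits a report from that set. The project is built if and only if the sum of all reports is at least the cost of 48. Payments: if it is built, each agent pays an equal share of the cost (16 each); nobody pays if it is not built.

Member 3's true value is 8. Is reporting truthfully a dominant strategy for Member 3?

Yes

Check each profile of the others' reports and compare truth against every alternative report.
Others report (22, 22): truth gives -8, best alternative gives -8.
Others report (22, 24): truth gives -8, best alternative gives -8.
Others report (24, 22): truth gives -8, best alternative gives -8.
Others report (24, 24): truth gives -8, best alternative gives -8.
Others report (6, 6): truth gives 0, best alternative gives 0.
Others report (6, 8): truth gives 0, best alternative gives 0.
(Remaining 10 profiles checked similarly; truth is weakly best in each.)
In every case the truthful report is at least as good as any alternative, so it is a dominant strategy.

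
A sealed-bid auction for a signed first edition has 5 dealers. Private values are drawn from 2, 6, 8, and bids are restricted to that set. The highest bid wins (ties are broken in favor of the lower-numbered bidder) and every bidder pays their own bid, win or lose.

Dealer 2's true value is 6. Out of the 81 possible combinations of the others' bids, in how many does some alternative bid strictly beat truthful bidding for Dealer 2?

Others bid (2, 2, 2, 8): truth gives -6; bid 2 gives -2 > -6. Violating.
Others bid (2, 2, 6, 8): truth gives -6; bid 2 gives -2 > -6. Violating.
Others bid (2, 2, 8, 2): truth gives -6; bid 2 gives -2 > -6. Violating.
Others bid (2, 2, 8, 6): truth gives -6; bid 2 gives -2 > -6. Violating.
Others bid (2, 2, 2, 2): truth gives 0; no alternative beats it.
Others bid (2, 2, 2, 6): truth gives 0; no alternative beats it.
(Checking all 81 profiles: 73 have a profitable deviation, 8 do not.)

73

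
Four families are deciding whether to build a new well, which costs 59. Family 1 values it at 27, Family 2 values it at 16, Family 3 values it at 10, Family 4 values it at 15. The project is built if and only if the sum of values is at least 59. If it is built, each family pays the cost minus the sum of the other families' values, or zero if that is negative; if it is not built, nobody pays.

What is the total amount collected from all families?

Total value 68 ≥ cost 59, so it is built.
Family 1: others sum to 41; max(0, 59 - 41) = 18.
Family 2: others sum to 52; max(0, 59 - 52) = 7.
Family 3: others sum to 58; max(0, 59 - 58) = 1.
Family 4: others sum to 53; max(0, 59 - 53) = 6.
Total collected = 18 + 7 + 1 + 6 = 32.

32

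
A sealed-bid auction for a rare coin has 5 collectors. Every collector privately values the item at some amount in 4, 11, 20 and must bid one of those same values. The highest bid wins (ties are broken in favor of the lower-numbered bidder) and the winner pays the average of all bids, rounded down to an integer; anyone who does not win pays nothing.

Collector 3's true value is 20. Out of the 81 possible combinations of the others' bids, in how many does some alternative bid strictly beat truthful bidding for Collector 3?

4

Others bid (4, 4, 4, 4): truth gives 13; bid 11 gives 15 > 13. Violating.
Others bid (4, 4, 4, 11): truth gives 12; bid 11 gives 14 > 12. Violating.
Others bid (4, 4, 11, 4): truth gives 12; bid 11 gives 14 > 12. Violating.
Others bid (4, 4, 11, 11): truth gives 10; bid 11 gives 12 > 10. Violating.
Others bid (4, 4, 4, 20): truth gives 10; no alternative beats it.
Others bid (4, 4, 11, 20): truth gives 9; no alternative beats it.
(Checking all 81 profiles: 4 have a profitable deviation, 77 do not.)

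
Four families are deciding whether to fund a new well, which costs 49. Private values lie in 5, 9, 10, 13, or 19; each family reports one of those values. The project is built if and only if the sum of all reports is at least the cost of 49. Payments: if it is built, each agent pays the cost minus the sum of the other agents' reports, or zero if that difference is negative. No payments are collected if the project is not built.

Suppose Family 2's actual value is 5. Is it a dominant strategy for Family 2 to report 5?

Check each profile of the others' reports and compare truth against every alternative report.
Others report (9, 13, 19): truth gives 0, best alternative gives -3.
Others report (9, 19, 13): truth gives 0, best alternative gives -3.
Others report (13, 9, 19): truth gives 0, best alternative gives -3.
Others report (13, 19, 9): truth gives 0, best alternative gives -3.
Others report (19, 9, 13): truth gives 0, best alternative gives -3.
Others report (19, 13, 9): truth gives 0, best alternative gives -3.
(Remaining 119 profiles checked similarly; truth is weakly best in each.)
In every case the truthful report is at least as good as any alternative, so it is a dominant strategy.

Yes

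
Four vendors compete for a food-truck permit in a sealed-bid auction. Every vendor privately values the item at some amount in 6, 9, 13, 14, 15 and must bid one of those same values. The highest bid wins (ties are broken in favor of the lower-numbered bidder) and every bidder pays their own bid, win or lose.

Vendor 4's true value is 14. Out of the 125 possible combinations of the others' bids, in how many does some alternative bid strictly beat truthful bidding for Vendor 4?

Others bid (6, 6, 6): truth gives 0; bid 9 gives 5 > 0. Violating.
Others bid (6, 6, 9): truth gives 0; bid 13 gives 1 > 0. Violating.
Others bid (6, 6, 14): truth gives -14; bid 15 gives -1 > -14. Violating.
Others bid (6, 6, 15): truth gives -14; bid 6 gives -6 > -14. Violating.
Others bid (6, 6, 13): truth gives 0; no alternative beats it.
Others bid (6, 9, 13): truth gives 0; no alternative beats it.
(Checking all 125 profiles: 106 have a profitable deviation, 19 do not.)

106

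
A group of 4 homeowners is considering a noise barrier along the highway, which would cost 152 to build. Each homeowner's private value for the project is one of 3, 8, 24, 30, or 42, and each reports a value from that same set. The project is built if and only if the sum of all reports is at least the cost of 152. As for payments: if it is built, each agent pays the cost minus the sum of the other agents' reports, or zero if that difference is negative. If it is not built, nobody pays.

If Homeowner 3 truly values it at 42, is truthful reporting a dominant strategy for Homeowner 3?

Check each profile of the others' reports and compare truth against every alternative report.
Others report (30, 42, 42): truth gives 4, best alternative gives 0.
Others report (42, 30, 42): truth gives 4, best alternative gives 0.
Others report (42, 42, 30): truth gives 4, best alternative gives 0.
Others report (42, 42, 42): truth gives 16, best alternative gives 16.
Others report (3, 3, 3): truth gives 0, best alternative gives 0.
Others report (3, 3, 8): truth gives 0, best alternative gives 0.
(Remaining 119 profiles checked similarly; truth is weakly best in each.)
In every case the truthful report is at least as good as any alternative, so it is a dominant strategy.

Yes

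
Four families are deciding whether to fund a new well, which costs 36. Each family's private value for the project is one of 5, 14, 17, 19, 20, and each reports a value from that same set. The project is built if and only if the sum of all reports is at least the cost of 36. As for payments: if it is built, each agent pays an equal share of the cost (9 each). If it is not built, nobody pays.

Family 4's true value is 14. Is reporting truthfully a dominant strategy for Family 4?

Check each profile of the others' reports and compare truth against every alternative report.
Others report (5, 5, 14): truth gives 5, best alternative gives 5.
Others report (5, 5, 17): truth gives 5, best alternative gives 5.
Others report (5, 5, 19): truth gives 5, best alternative gives 5.
Others report (5, 5, 20): truth gives 5, best alternative gives 5.
Others report (5, 14, 5): truth gives 5, best alternative gives 5.
Others report (5, 14, 14): truth gives 5, best alternative gives 5.
(Remaining 119 profiles checked similarly; truth is weakly best in each.)
In every case the truthful report is at least as good as any alternative, so it is a dominant strategy.

Yes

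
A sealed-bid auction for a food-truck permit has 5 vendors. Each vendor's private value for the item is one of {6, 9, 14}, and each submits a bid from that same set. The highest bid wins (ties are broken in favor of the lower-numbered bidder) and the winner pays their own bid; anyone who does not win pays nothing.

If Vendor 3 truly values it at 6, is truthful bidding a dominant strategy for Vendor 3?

Yes

Check each profile of the others' bids and compare truth against every alternative bid.
Others bid (6, 6, 6, 6): truth gives 0, best alternative gives -3.
Others bid (6, 6, 6, 9): truth gives 0, best alternative gives -3.
Others bid (6, 6, 9, 6): truth gives 0, best alternative gives -3.
Others bid (6, 6, 9, 9): truth gives 0, best alternative gives -3.
Others bid (6, 6, 6, 14): truth gives 0, best alternative gives 0.
Others bid (6, 6, 9, 14): truth gives 0, best alternative gives 0.
(Remaining 75 profiles checked similarly; truth is weakly best in each.)
In every case the truthful bid is at least as good as any alternative, so it is a dominant strategy.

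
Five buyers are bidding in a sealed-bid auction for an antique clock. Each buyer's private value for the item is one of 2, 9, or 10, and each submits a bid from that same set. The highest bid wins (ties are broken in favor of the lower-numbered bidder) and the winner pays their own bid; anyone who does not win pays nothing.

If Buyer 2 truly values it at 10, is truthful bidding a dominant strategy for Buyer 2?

Consider the case where Buyer 1 bids 2, Buyer 3 bids 2, Buyer 4 bids 2 and Buyer 5 bids 2.
Truthful bid 10: wins, pays 10, utility 10 - 10 = 0.
Bid 9 instead: wins, pays 9, utility 10 - 9 = 1.
Since 1 > 0, bidding 9 is strictly better here, so truthful bidding is not dominant.

No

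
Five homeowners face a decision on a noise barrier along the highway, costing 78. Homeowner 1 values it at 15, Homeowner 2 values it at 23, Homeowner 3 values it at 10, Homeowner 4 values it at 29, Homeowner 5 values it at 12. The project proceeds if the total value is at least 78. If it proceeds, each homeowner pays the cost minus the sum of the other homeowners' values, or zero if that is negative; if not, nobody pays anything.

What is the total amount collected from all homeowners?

Total value 89 ≥ cost 78, so it is built.
Homeowner 1: others sum to 74; max(0, 78 - 74) = 4.
Homeowner 2: others sum to 66; max(0, 78 - 66) = 12.
Homeowner 3: others sum to 79; max(0, 78 - 79) = 0.
Homeowner 4: others sum to 60; max(0, 78 - 60) = 18.
Homeowner 5: others sum to 77; max(0, 78 - 77) = 1.
Total collected = 4 + 12 + 0 + 18 + 1 = 35.

35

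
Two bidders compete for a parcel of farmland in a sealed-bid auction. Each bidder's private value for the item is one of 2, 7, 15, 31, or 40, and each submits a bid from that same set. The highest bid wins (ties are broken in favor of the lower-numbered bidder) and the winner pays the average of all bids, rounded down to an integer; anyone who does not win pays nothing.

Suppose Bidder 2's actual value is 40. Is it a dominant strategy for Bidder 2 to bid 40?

Consider the case where Bidder 1 bids 2.
Truthful bid 40: wins, pays 21, utility 40 - 21 = 19.
Bid 7 instead: wins, pays 4, utility 40 - 4 = 36.
Since 36 > 19, bidding 7 is strictly better here, so truthful bidding is not dominant.

No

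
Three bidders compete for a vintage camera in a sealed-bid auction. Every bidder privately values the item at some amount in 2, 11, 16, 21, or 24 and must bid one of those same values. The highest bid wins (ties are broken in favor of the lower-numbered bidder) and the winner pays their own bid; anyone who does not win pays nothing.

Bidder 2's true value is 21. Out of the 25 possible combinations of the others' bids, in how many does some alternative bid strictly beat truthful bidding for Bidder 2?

6

Others bid (2, 2): truth gives 0; bid 11 gives 10 > 0. Violating.
Others bid (2, 11): truth gives 0; bid 11 gives 10 > 0. Violating.
Others bid (2, 16): truth gives 0; bid 16 gives 5 > 0. Violating.
Others bid (11, 2): truth gives 0; bid 16 gives 5 > 0. Violating.
Others bid (2, 21): truth gives 0; no alternative beats it.
Others bid (2, 24): truth gives 0; no alternative beats it.
(Checking all 25 profiles: 6 have a profitable deviation, 19 do not.)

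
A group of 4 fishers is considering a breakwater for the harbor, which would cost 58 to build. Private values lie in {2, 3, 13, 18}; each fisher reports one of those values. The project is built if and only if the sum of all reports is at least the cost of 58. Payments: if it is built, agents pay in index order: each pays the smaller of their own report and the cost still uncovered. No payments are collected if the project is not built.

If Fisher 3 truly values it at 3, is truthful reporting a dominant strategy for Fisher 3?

Check each profile of the others' reports and compare truth against every alternative report.
Others report (2, 2, 2): truth gives 0, best alternative gives 0.
Others report (2, 2, 3): truth gives 0, best alternative gives 0.
Others report (2, 2, 13): truth gives 0, best alternative gives 0.
Others report (2, 2, 18): truth gives 0, best alternative gives 0.
Others report (2, 3, 2): truth gives 0, best alternative gives 0.
Others report (2, 3, 3): truth gives 0, best alternative gives 0.
(Remaining 58 profiles checked similarly; truth is weakly best in each.)
In every case the truthful report is at least as good as any alternative, so it is a dominant strategy.

Yes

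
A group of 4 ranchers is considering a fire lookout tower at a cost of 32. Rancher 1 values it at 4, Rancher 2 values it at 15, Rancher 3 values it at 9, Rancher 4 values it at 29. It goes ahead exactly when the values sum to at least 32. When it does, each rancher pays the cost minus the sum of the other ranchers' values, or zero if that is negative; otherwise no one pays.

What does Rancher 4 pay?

Total value 57 ≥ cost 32, so the project is built.
The other ranchers' values sum to 28.
Cost minus that sum is 32 - 28 = 4.

4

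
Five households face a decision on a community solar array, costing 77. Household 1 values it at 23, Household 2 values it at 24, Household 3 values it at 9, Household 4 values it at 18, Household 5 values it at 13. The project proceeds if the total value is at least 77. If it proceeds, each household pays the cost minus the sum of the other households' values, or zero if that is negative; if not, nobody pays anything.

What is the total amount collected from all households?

Total value 87 ≥ cost 77, so it is built.
Household 1: others sum to 64; max(0, 77 - 64) = 13.
Household 2: others sum to 63; max(0, 77 - 63) = 14.
Household 3: others sum to 78; max(0, 77 - 78) = 0.
Household 4: others sum to 69; max(0, 77 - 69) = 8.
Household 5: others sum to 74; max(0, 77 - 74) = 3.
Total collected = 13 + 14 + 0 + 8 + 3 = 38.

38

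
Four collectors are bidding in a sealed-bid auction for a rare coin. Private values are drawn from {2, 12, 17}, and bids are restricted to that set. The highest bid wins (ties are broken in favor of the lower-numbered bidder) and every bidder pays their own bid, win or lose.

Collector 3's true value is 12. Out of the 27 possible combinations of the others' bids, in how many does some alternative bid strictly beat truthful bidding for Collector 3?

Others bid (2, 2, 17): truth gives -12; bid 2 gives -2 > -12. Violating.
Others bid (2, 12, 2): truth gives -12; bid 2 gives -2 > -12. Violating.
Others bid (2, 12, 12): truth gives -12; bid 2 gives -2 > -12. Violating.
Others bid (2, 12, 17): truth gives -12; bid 2 gives -2 > -12. Violating.
Others bid (2, 2, 2): truth gives 0; no alternative beats it.
Others bid (2, 2, 12): truth gives 0; no alternative beats it.
(Checking all 27 profiles: 25 have a profitable deviation, 2 do not.)

25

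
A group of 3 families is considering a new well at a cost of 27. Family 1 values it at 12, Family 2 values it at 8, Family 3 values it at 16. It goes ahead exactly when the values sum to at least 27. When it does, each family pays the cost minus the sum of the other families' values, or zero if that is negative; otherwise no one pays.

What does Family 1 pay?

3

Total value 36 ≥ cost 27, so the project is built.
The other families' values sum to 24.
Cost minus that sum is 27 - 24 = 3.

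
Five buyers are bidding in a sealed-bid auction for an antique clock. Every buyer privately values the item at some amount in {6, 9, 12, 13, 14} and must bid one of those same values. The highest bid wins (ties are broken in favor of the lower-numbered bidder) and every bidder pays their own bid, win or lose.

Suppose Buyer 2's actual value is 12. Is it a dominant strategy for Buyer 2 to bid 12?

No

Consider the case where Buyer 1 bids 6, Buyer 3 bids 6, Buyer 4 bids 6 and Buyer 5 bids 6.
Truthful bid 12: wins, pays 12, utility 12 - 12 = 0.
Bid 9 instead: wins, pays 9, utility 12 - 9 = 3.
Since 3 > 0, bidding 9 is strictly better here, so truthful bidding is not dominant.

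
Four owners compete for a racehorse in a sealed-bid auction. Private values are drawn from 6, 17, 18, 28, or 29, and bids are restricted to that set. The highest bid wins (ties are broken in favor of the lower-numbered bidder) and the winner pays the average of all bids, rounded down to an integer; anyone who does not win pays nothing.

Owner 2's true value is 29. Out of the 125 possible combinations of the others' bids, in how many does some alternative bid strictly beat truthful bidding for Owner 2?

26

Others bid (6, 6, 6): truth gives 18; bid 17 gives 21 > 18. Violating.
Others bid (6, 6, 17): truth gives 15; bid 17 gives 18 > 15. Violating.
Others bid (6, 6, 18): truth gives 15; bid 18 gives 17 > 15. Violating.
Others bid (6, 17, 6): truth gives 15; bid 17 gives 18 > 15. Violating.
Others bid (6, 6, 28): truth gives 12; no alternative beats it.
Others bid (6, 6, 29): truth gives 12; no alternative beats it.
(Checking all 125 profiles: 26 have a profitable deviation, 99 do not.)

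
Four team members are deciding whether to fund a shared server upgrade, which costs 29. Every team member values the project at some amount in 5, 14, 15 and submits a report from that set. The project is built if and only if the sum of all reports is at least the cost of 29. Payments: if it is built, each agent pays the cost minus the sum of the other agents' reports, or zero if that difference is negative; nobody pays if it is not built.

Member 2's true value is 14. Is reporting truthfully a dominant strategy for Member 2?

Check each profile of the others' reports and compare truth against every alternative report.
Others report (5, 14, 14): truth gives 14, best alternative gives 14.
Others report (5, 14, 15): truth gives 14, best alternative gives 14.
Others report (5, 15, 14): truth gives 14, best alternative gives 14.
Others report (5, 15, 15): truth gives 14, best alternative gives 14.
Others report (14, 5, 14): truth gives 14, best alternative gives 14.
Others report (14, 5, 15): truth gives 14, best alternative gives 14.
(Remaining 21 profiles checked similarly; truth is weakly best in each.)
In every case the truthful report is at least as good as any alternative, so it is a dominant strategy.

Yes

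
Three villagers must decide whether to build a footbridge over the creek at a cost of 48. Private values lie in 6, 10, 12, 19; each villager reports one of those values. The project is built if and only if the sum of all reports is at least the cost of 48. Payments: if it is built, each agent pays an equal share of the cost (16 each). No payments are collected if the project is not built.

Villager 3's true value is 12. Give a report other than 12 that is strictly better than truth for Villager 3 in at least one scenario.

6

Suppose Villager 1 reports 19 and Villager 2 reports 19.
Report 12: project built, pays 16, utility 12 - 16 = -4.
Report 6: project not built, utility 0.
So reporting 6 beats truth here (0 > -4).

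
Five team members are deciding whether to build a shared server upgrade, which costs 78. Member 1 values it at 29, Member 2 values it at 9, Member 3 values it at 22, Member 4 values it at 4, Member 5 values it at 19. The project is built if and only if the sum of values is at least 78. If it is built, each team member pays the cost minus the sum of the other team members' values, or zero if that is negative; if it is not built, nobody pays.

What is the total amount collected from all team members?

Total value 83 ≥ cost 78, so it is built.
Member 1: others sum to 54; max(0, 78 - 54) = 24.
Member 2: others sum to 74; max(0, 78 - 74) = 4.
Member 3: others sum to 61; max(0, 78 - 61) = 17.
Member 4: others sum to 79; max(0, 78 - 79) = 0.
Member 5: others sum to 64; max(0, 78 - 64) = 14.
Total collected = 24 + 4 + 17 + 0 + 14 = 59.

59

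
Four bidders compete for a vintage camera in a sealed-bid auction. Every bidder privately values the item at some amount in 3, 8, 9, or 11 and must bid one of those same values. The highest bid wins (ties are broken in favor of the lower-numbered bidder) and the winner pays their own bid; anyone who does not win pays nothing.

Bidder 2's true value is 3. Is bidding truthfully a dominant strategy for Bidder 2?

Check each profile of the others' bids and compare truth against every alternative bid.
Others bid (3, 3, 3): truth gives 0, best alternative gives -5.
Others bid (3, 3, 8): truth gives 0, best alternative gives -5.
Others bid (3, 8, 3): truth gives 0, best alternative gives -5.
Others bid (3, 8, 8): truth gives 0, best alternative gives -5.
Others bid (3, 3, 9): truth gives 0, best alternative gives 0.
Others bid (3, 3, 11): truth gives 0, best alternative gives 0.
(Remaining 58 profiles checked similarly; truth is weakly best in each.)
In every case the truthful bid is at least as good as any alternative, so it is a dominant strategy.

Yes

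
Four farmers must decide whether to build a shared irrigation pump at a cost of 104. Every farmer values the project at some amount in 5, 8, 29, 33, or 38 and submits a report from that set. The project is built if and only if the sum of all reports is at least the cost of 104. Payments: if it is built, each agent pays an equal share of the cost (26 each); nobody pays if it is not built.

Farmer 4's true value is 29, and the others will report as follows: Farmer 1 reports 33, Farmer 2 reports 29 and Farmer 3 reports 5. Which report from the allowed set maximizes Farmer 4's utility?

38

Report 5: project not built, utility 0.
Report 8: project not built, utility 0.
Report 29: project not built, utility 0.
Report 33: project not built, utility 0.
Report 38: project built, pays 26, utility 29 - 26 = 3.
The best choice is 38 with utility 3.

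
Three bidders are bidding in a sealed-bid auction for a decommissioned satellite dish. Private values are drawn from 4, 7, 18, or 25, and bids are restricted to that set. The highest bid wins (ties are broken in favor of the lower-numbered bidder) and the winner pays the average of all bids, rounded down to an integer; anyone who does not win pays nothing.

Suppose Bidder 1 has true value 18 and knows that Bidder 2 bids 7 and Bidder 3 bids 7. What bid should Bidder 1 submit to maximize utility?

7

Bid 4: loses, pays 0, utility 0.
Bid 7: wins, pays 7, utility 18 - 7 = 11.
Bid 18: wins, pays 10, utility 18 - 10 = 8.
Bid 25: wins, pays 13, utility 18 - 13 = 5.
The best choice is 7 with utility 11.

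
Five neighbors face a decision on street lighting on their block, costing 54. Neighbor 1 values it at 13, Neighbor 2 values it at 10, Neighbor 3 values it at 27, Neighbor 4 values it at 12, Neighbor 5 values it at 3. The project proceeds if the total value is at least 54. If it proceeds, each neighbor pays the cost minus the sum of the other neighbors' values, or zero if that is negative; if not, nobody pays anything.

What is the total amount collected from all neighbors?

19

Total value 65 ≥ cost 54, so it is built.
Neighbor 1: others sum to 52; max(0, 54 - 52) = 2.
Neighbor 2: others sum to 55; max(0, 54 - 55) = 0.
Neighbor 3: others sum to 38; max(0, 54 - 38) = 16.
Neighbor 4: others sum to 53; max(0, 54 - 53) = 1.
Neighbor 5: others sum to 62; max(0, 54 - 62) = 0.
Total collected = 2 + 0 + 16 + 1 + 0 = 19.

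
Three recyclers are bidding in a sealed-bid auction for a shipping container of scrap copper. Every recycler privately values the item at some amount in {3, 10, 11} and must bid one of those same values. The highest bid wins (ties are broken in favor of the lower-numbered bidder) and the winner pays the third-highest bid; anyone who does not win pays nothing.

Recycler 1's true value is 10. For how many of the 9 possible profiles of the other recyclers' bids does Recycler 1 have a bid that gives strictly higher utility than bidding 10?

Others bid (3, 11): truth gives 0; bid 11 gives 7 > 0. Violating.
Others bid (11, 3): truth gives 0; bid 11 gives 7 > 0. Violating.
Others bid (3, 3): truth gives 7; no alternative beats it.
Others bid (3, 10): truth gives 7; no alternative beats it.
(Checking all 9 profiles: 2 have a profitable deviation, 7 do not.)

2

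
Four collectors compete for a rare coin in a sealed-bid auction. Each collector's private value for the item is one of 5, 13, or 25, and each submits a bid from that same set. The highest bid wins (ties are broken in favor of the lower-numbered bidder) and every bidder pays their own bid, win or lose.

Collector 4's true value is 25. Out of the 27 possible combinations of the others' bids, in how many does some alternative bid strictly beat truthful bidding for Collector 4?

Others bid (5, 5, 5): truth gives 0; bid 13 gives 12 > 0. Violating.
Others bid (5, 5, 25): truth gives -25; bid 5 gives -5 > -25. Violating.
Others bid (5, 13, 25): truth gives -25; bid 5 gives -5 > -25. Violating.
Others bid (5, 25, 5): truth gives -25; bid 5 gives -5 > -25. Violating.
Others bid (5, 5, 13): truth gives 0; no alternative beats it.
Others bid (5, 13, 5): truth gives 0; no alternative beats it.
(Checking all 27 profiles: 20 have a profitable deviation, 7 do not.)

20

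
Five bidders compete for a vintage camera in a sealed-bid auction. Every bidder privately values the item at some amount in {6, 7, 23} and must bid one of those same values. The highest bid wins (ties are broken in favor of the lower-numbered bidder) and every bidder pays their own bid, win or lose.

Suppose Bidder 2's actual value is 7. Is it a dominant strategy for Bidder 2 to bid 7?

Consider the case where Bidder 1 bids 6, Bidder 3 bids 6, Bidder 4 bids 6 and Bidder 5 bids 23.
Truthful bid 7: loses but pays 7, utility -7.
Bid 6 instead: loses but pays 6, utility -6.
Since -6 > -7, bidding 6 is strictly better here, so truthful bidding is not dominant.

No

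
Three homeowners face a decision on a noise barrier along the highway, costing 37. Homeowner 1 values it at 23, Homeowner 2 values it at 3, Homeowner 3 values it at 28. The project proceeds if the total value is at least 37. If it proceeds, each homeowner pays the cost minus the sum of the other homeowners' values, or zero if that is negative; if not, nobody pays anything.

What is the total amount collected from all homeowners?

17

Total value 54 ≥ cost 37, so it is built.
Homeowner 1: others sum to 31; max(0, 37 - 31) = 6.
Homeowner 2: others sum to 51; max(0, 37 - 51) = 0.
Homeowner 3: others sum to 26; max(0, 37 - 26) = 11.
Total collected = 6 + 0 + 11 = 17.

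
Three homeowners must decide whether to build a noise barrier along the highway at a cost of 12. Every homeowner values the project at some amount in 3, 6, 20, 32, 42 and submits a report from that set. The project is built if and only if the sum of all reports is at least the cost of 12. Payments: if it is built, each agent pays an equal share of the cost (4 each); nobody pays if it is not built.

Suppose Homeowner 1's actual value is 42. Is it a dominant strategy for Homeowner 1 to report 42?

Yes

Check each profile of the others' reports and compare truth against every alternative report.
Others report (3, 3): truth gives 38, best alternative gives 38.
Others report (3, 6): truth gives 38, best alternative gives 38.
Others report (3, 20): truth gives 38, best alternative gives 38.
Others report (3, 32): truth gives 38, best alternative gives 38.
Others report (3, 42): truth gives 38, best alternative gives 38.
Others report (6, 3): truth gives 38, best alternative gives 38.
(Remaining 19 profiles checked similarly; truth is weakly best in each.)
In every case the truthful report is at least as good as any alternative, so it is a dominant strategy.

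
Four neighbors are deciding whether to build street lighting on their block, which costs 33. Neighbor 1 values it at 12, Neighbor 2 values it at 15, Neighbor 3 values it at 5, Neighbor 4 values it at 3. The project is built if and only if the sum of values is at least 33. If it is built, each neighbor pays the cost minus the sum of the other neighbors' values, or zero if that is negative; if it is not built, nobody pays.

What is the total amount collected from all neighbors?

27

Total value 35 ≥ cost 33, so it is built.
Neighbor 1: others sum to 23; max(0, 33 - 23) = 10.
Neighbor 2: others sum to 20; max(0, 33 - 20) = 13.
Neighbor 3: others sum to 30; max(0, 33 - 30) = 3.
Neighbor 4: others sum to 32; max(0, 33 - 32) = 1.
Total collected = 10 + 13 + 3 + 1 = 27.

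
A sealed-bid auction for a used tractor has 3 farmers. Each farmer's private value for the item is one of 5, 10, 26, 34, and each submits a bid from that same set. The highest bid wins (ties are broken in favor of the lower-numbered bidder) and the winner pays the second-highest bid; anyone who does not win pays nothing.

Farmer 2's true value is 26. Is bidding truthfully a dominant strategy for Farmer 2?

Yes

Check each profile of the others' bids and compare truth against every alternative bid.
Others bid (5, 5): truth gives 21, best alternative gives 21.
Others bid (5, 10): truth gives 16, best alternative gives 16.
Others bid (10, 5): truth gives 16, best alternative gives 16.
Others bid (10, 10): truth gives 16, best alternative gives 16.
Others bid (5, 26): truth gives 0, best alternative gives 0.
Others bid (5, 34): truth gives 0, best alternative gives 0.
(Remaining 10 profiles checked similarly; truth is weakly best in each.)
In every case the truthful bid is at least as good as any alternative, so it is a dominant strategy.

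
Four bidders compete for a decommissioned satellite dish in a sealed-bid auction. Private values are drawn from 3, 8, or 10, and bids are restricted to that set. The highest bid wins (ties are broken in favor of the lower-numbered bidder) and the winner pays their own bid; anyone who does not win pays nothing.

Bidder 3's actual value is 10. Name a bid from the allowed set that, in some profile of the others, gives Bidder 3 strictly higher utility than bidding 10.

Suppose Bidder 1 bids 3, Bidder 2 bids 3 and Bidder 4 bids 3.
Bid 10: wins, pays 10, utility 10 - 10 = 0.
Bid 8: wins, pays 8, utility 10 - 8 = 2.
So bidding 8 beats truth here (2 > 0).

8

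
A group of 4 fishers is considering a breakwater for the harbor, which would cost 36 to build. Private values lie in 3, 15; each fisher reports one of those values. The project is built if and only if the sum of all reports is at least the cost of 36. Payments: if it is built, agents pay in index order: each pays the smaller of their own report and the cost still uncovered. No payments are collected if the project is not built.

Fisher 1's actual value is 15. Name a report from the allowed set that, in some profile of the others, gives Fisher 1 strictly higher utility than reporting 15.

Suppose Fisher 2 reports 3, Fisher 3 reports 15 and Fisher 4 reports 15.
Report 15: project built, pays 15, utility 15 - 15 = 0.
Report 3: project built, pays 3, utility 15 - 3 = 12.
So reporting 3 beats truth here (12 > 0).

3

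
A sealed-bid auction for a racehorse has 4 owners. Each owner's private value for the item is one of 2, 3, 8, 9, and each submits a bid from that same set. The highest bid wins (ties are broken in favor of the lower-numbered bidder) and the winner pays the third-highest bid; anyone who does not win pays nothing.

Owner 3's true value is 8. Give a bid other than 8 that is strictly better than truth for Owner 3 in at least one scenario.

9

Suppose Owner 1 bids 2, Owner 2 bids 2 and Owner 4 bids 9.
Bid 8: loses, pays 0, utility 0.
Bid 9: wins, pays 2, utility 8 - 2 = 6.
So bidding 9 beats truth here (6 > 0).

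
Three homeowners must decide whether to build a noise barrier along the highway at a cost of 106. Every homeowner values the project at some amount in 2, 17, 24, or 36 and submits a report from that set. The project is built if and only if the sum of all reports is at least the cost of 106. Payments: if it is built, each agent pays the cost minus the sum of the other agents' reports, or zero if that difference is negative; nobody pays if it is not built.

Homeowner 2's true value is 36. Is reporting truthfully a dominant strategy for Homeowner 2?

Check each profile of the others' reports and compare truth against every alternative report.
Others report (36, 36): truth gives 2, best alternative gives 0.
Others report (2, 2): truth gives 0, best alternative gives 0.
Others report (2, 17): truth gives 0, best alternative gives 0.
Others report (2, 24): truth gives 0, best alternative gives 0.
Others report (2, 36): truth gives 0, best alternative gives 0.
Others report (17, 2): truth gives 0, best alternative gives 0.
(Remaining 10 profiles checked similarly; truth is weakly best in each.)
In every case the truthful report is at least as good as any alternative, so it is a dominant strategy.

Yes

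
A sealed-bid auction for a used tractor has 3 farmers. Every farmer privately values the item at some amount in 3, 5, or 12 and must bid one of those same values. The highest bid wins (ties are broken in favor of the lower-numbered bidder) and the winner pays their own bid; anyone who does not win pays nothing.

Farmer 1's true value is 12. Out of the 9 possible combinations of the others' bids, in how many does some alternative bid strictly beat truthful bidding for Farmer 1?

Others bid (3, 3): truth gives 0; bid 3 gives 9 > 0. Violating.
Others bid (3, 5): truth gives 0; bid 5 gives 7 > 0. Violating.
Others bid (5, 3): truth gives 0; bid 5 gives 7 > 0. Violating.
Others bid (5, 5): truth gives 0; bid 5 gives 7 > 0. Violating.
Others bid (3, 12): truth gives 0; no alternative beats it.
Others bid (5, 12): truth gives 0; no alternative beats it.
(Checking all 9 profiles: 4 have a profitable deviation, 5 do not.)

4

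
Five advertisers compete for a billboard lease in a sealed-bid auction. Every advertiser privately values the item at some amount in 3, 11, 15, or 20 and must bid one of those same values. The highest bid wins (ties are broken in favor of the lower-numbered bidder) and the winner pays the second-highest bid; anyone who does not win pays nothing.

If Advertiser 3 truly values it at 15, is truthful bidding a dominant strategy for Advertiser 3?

Yes

Check each profile of the others' bids and compare truth against every alternative bid.
Others bid (3, 3, 3, 3): truth gives 12, best alternative gives 12.
Others bid (3, 3, 3, 11): truth gives 4, best alternative gives 4.
Others bid (3, 3, 11, 3): truth gives 4, best alternative gives 4.
Others bid (3, 3, 11, 11): truth gives 4, best alternative gives 4.
Others bid (3, 11, 3, 3): truth gives 4, best alternative gives 4.
Others bid (3, 11, 3, 11): truth gives 4, best alternative gives 4.
(Remaining 250 profiles checked similarly; truth is weakly best in each.)
In every case the truthful bid is at least as good as any alternative, so it is a dominant strategy.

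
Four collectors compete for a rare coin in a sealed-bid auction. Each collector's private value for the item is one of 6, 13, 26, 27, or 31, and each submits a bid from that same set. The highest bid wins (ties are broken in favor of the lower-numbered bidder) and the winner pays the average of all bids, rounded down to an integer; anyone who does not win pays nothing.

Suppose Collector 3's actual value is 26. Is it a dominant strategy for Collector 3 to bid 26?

No

Consider the case where Collector 1 bids 6, Collector 2 bids 6 and Collector 4 bids 6.
Truthful bid 26: wins, pays 11, utility 26 - 11 = 15.
Bid 13 instead: wins, pays 7, utility 26 - 7 = 19.
Since 19 > 15, bidding 13 is strictly better here, so truthful bidding is not dominant.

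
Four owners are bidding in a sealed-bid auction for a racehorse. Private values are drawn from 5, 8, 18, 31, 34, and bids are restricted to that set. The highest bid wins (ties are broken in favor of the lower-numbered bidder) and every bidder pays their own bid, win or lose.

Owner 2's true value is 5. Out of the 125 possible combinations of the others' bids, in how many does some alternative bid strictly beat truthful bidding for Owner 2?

4

Others bid (5, 5, 5): truth gives -5; bid 8 gives -3 > -5. Violating.
Others bid (5, 5, 8): truth gives -5; bid 8 gives -3 > -5. Violating.
Others bid (5, 8, 5): truth gives -5; bid 8 gives -3 > -5. Violating.
Others bid (5, 8, 8): truth gives -5; bid 8 gives -3 > -5. Violating.
Others bid (5, 5, 18): truth gives -5; no alternative beats it.
Others bid (5, 5, 31): truth gives -5; no alternative beats it.
(Checking all 125 profiles: 4 have a profitable deviation, 121 do not.)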